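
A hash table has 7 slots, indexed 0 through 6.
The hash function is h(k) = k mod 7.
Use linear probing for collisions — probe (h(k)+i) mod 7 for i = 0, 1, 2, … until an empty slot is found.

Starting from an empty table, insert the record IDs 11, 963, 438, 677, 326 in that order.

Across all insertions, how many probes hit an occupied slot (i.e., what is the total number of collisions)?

9

11: h=4 -> slot 4
963: h=4, probe 4,5 -> slot 5
438: h=4, probe 4,5,6 -> slot 6
677: h=5, probe 5,6,0 -> slot 0
326: h=4, probe 4,5,6,0,1 -> slot 1
Table: [677, 326, ∅, ∅, 11, 963, 438]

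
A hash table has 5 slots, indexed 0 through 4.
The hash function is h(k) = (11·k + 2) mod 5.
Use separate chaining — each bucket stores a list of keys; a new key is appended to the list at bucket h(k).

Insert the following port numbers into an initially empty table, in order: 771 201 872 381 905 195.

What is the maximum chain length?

Insert 771: h=3, bucket 3 empty → new chain.
Insert 201: h=3, bucket 3 nonempty → append to chain.
Insert 872: h=4, bucket 4 empty → new chain.
Insert 381: h=3, bucket 3 nonempty → append to chain.
Insert 905: h=2, bucket 2 empty → new chain.
Insert 195: h=2, bucket 2 nonempty → append to chain.
Final buckets:
0: —
1: —
2: 905 -> 195
3: 771 -> 201 -> 381
4: 872

3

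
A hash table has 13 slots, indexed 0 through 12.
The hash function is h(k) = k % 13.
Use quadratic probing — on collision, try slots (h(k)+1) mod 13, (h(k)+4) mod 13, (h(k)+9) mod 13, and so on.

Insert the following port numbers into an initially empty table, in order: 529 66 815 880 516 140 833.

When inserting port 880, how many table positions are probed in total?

529 hashes to 9; slot 9 is free → place at 9.
66 hashes to 1; slot 1 is free → place at 1.
815 hashes to 9; 9 taken → place at 10.
880 hashes to 9; 9,10 taken → place at 0.
516 hashes to 9; 9,10,0 taken → place at 5.
140 hashes to 10; 10 taken → place at 11.
833 hashes to 1; 1 taken → place at 2.
Table: [880, 66, 833, _, _, 516, _, _, _, 529, 815, 140, _]

3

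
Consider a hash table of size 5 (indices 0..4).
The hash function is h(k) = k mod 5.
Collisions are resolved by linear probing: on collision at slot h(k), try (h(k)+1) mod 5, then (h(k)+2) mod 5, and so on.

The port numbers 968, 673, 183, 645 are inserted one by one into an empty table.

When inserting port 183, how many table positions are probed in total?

Insert 968: h=3, slot 3 empty -> index 3.
Insert 673: h=3, slot 3 occupied -> index 4.
Insert 183: h=3, slots 3,4 occupied -> index 0.
Insert 645: h=0, slot 0 occupied -> index 1.
Table: [183, 645, —, 968, 673]

3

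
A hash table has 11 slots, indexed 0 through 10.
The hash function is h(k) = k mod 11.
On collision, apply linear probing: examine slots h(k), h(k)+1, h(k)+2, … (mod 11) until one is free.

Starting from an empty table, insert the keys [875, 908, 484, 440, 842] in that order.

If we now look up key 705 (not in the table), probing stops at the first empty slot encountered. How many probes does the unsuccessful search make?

875 hashes to 6; slot 6 is free => place at 6.
908 hashes to 6; 6 taken => place at 7.
484 hashes to 0; slot 0 is free => place at 0.
440 hashes to 0; 0 taken => place at 1.
842 hashes to 6; 6,7 taken => place at 8.
Table: [484, 440, _, _, _, _, 875, 908, 842, _, _]
Lookup 705: h=1, probe 1,2 → slot 2 empty, not found.

2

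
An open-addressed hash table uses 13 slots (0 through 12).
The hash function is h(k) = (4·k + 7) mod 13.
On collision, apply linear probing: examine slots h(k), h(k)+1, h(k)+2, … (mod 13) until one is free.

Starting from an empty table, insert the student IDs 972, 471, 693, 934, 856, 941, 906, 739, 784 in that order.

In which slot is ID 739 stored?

2

972: h=8 → slot 8
471: h=6 → slot 6
693: h=10 → slot 10
934: h=12 → slot 12
856: h=12, probe 12,0 → slot 0
941: h=1 → slot 1
906: h=4 → slot 4
739: h=12, probe 12,0,1,2 → slot 2
784: h=10, probe 10,11 → slot 11
Table: [856, 941, 739, —, 906, —, 471, —, 972, —, 693, 784, 934]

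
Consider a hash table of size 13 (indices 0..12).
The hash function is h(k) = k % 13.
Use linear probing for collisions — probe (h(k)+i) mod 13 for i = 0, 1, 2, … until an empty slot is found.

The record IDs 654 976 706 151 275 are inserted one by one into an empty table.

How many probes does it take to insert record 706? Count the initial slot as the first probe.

2

654: h=4 -> slot 4
976: h=1 -> slot 1
706: h=4, probe 4,5 -> slot 5
151: h=8 -> slot 8
275: h=2 -> slot 2
Table: [-, 976, 275, -, 654, 706, -, -, 151, -, -, -, -]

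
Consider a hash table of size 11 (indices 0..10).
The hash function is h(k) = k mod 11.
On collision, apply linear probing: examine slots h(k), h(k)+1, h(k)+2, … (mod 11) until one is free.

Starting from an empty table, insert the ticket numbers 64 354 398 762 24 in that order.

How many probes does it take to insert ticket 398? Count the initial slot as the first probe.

Insert 64: h=9, slot 9 empty => index 9.
Insert 354: h=2, slot 2 empty => index 2.
Insert 398: h=2, slot 2 occupied => index 3.
Insert 762: h=3, slot 3 occupied => index 4.
Insert 24: h=2, slots 2,3,4 occupied => index 5.
Table: [., ., 354, 398, 762, 24, ., ., ., 64, .]

2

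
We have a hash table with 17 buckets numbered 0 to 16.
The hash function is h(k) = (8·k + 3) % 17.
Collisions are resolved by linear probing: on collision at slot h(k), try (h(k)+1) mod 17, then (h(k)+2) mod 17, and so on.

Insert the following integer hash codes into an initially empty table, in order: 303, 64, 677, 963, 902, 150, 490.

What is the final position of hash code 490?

303: h=13 => slot 13
64: h=5 => slot 5
677: h=13, probe 13,14 => slot 14
963: h=6 => slot 6
902: h=11 => slot 11
150: h=13, probe 13,14,15 => slot 15
490: h=13, probe 13,14,15,16 => slot 16
Table: [-, -, -, -, -, 64, 963, -, -, -, -, 902, -, 303, 677, 150, 490]

16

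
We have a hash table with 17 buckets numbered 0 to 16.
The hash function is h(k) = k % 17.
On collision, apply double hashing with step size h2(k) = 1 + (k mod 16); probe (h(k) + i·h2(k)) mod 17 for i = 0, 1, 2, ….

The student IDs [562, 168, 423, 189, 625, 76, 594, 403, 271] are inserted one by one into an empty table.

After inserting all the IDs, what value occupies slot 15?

168

562: h=1 => slot 1
168: h=15 => slot 15
423: h=15, h2=8, probe 15,6 => slot 6
189: h=2 => slot 2
625: h=13 => slot 13
76: h=8 => slot 8
594: h=16 => slot 16
403: h=12 => slot 12
271: h=16, h2=16, probe 16,15,14 => slot 14
Table: [., 562, 189, ., ., ., 423, ., 76, ., ., ., 403, 625, 271, 168, 594]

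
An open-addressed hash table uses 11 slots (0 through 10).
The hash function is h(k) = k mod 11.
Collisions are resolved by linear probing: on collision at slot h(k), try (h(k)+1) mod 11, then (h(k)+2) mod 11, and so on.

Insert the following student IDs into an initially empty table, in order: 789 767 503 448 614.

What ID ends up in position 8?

789: h=8 -> slot 8
767: h=8, probe 8,9 -> slot 9
503: h=8, probe 8,9,10 -> slot 10
448: h=8, probe 8,9,10,0 -> slot 0
614: h=9, probe 9,10,0,1 -> slot 1
Table: [448, 614, —, —, —, —, —, —, 789, 767, 503]

789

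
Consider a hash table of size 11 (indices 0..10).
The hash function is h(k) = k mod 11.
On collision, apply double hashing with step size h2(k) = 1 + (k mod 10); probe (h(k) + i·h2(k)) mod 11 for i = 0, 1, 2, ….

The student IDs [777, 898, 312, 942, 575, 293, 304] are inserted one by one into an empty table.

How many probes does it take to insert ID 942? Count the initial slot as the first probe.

2

Insert 777: h=7, slot 7 empty → index 7.
Insert 898: h=7, h2=9, slot 7 occupied → index 5.
Insert 312: h=4, slot 4 empty → index 4.
Insert 942: h=7, h2=3, slot 7 occupied → index 10.
Insert 575: h=3, slot 3 empty → index 3.
Insert 293: h=7, h2=4, slot 7 occupied → index 0.
Insert 304: h=7, h2=5, slot 7 occupied → index 1.
Table: [293, 304, _, 575, 312, 898, _, 777, _, _, 942]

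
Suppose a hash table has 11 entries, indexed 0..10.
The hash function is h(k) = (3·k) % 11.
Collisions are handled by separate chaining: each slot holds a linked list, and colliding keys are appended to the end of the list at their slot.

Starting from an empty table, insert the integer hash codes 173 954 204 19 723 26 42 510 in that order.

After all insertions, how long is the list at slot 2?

Insert 173: h=2, bucket 2 empty -> new chain.
Insert 954: h=2, bucket 2 nonempty -> append to chain.
Insert 204: h=7, bucket 7 empty -> new chain.
Insert 19: h=2, bucket 2 nonempty -> append to chain.
Insert 723: h=2, bucket 2 nonempty -> append to chain.
Insert 26: h=1, bucket 1 empty -> new chain.
Insert 42: h=5, bucket 5 empty -> new chain.
Insert 510: h=1, bucket 1 nonempty -> append to chain.
Final buckets:
0: —
1: 26 -> 510
2: 173 -> 954 -> 19 -> 723
3: —
4: —
5: 42
6: —
7: 204
8: —
9: —
10: —

4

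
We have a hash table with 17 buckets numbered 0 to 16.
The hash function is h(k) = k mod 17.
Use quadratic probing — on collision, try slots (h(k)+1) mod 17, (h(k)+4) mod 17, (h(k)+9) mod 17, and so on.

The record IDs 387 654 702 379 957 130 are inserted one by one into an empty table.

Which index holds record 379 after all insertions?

Insert 387: h=13, slot 13 empty => index 13.
Insert 654: h=8, slot 8 empty => index 8.
Insert 702: h=5, slot 5 empty => index 5.
Insert 379: h=5, slot 5 occupied => index 6.
Insert 957: h=5, slots 5,6 occupied => index 9.
Insert 130: h=11, slot 11 empty => index 11.
Table: [∅, ∅, ∅, ∅, ∅, 702, 379, ∅, 654, 957, ∅, 130, ∅, 387, ∅, ∅, ∅]

6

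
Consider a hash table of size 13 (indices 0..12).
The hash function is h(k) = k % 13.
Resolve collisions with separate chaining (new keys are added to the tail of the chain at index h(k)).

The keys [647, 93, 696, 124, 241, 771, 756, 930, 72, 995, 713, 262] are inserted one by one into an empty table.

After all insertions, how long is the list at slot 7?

6

Insert 647: h=10, bucket 10 empty -> new chain.
Insert 93: h=2, bucket 2 empty -> new chain.
Insert 696: h=7, bucket 7 empty -> new chain.
Insert 124: h=7, bucket 7 nonempty -> append to chain.
Insert 241: h=7, bucket 7 nonempty -> append to chain.
Insert 771: h=4, bucket 4 empty -> new chain.
Insert 756: h=2, bucket 2 nonempty -> append to chain.
Insert 930: h=7, bucket 7 nonempty -> append to chain.
Insert 72: h=7, bucket 7 nonempty -> append to chain.
Insert 995: h=7, bucket 7 nonempty -> append to chain.
Insert 713: h=11, bucket 11 empty -> new chain.
Insert 262: h=2, bucket 2 nonempty -> append to chain.
Final buckets:
0: ∅
1: ∅
2: 93 -> 756 -> 262
3: ∅
4: 771
5: ∅
6: ∅
7: 696 -> 124 -> 241 -> 930 -> 72 -> 995
8: ∅
9: ∅
10: 647
11: 713
12: ∅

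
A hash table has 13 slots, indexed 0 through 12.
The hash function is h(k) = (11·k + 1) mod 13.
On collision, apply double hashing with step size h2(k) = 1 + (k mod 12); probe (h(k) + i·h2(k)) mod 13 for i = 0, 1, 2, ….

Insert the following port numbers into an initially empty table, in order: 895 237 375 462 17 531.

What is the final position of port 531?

895 hashes to 5; slot 5 is free → place at 5.
237 hashes to 8; slot 8 is free → place at 8.
375 hashes to 5, h2=4; 5 taken → place at 9.
462 hashes to 0; slot 0 is free → place at 0.
17 hashes to 6; slot 6 is free → place at 6.
531 hashes to 5, h2=4; 5,9,0 taken → place at 4.
Table: [462, ., ., ., 531, 895, 17, ., 237, 375, ., ., .]

4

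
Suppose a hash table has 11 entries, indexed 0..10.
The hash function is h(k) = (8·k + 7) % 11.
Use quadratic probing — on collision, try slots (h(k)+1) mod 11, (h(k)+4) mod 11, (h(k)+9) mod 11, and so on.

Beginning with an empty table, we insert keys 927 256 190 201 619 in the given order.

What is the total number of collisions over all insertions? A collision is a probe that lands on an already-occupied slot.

10

927 hashes to 9; slot 9 is free -> place at 9.
256 hashes to 9; 9 taken -> place at 10.
190 hashes to 9; 9,10 taken -> place at 2.
201 hashes to 9; 9,10,2 taken -> place at 7.
619 hashes to 9; 9,10,2,7 taken -> place at 3.
Table: [-, -, 190, 619, -, -, -, 201, -, 927, 256]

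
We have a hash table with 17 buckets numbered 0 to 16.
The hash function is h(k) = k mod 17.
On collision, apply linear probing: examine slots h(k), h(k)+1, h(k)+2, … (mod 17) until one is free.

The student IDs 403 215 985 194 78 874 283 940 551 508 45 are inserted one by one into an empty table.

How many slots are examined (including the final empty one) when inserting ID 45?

Insert 403: h=12, slot 12 empty -> index 12.
Insert 215: h=11, slot 11 empty -> index 11.
Insert 985: h=16, slot 16 empty -> index 16.
Insert 194: h=7, slot 7 empty -> index 7.
Insert 78: h=10, slot 10 empty -> index 10.
Insert 874: h=7, slot 7 occupied -> index 8.
Insert 283: h=11, slots 11,12 occupied -> index 13.
Insert 940: h=5, slot 5 empty -> index 5.
Insert 551: h=7, slots 7,8 occupied -> index 9.
Insert 508: h=15, slot 15 empty -> index 15.
Insert 45: h=11, slots 11,12,13 occupied -> index 14.
Table: [-, -, -, -, -, 940, -, 194, 874, 551, 78, 215, 403, 283, 45, 508, 985]

4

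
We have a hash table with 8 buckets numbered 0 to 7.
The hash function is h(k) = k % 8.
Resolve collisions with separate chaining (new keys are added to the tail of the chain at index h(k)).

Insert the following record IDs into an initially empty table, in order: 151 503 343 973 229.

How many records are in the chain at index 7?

Insert 151: h=7, bucket 7 empty -> new chain.
Insert 503: h=7, bucket 7 nonempty -> append to chain.
Insert 343: h=7, bucket 7 nonempty -> append to chain.
Insert 973: h=5, bucket 5 empty -> new chain.
Insert 229: h=5, bucket 5 nonempty -> append to chain.
Final buckets:
0: .
1: .
2: .
3: .
4: .
5: 973 -> 229
6: .
7: 151 -> 503 -> 343

3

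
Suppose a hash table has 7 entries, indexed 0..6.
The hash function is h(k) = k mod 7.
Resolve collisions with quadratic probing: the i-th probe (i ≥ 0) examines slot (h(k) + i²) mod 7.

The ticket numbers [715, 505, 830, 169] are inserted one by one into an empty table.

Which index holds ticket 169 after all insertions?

5

715: h=1 → slot 1
505: h=1, probe 1,2 → slot 2
830: h=4 → slot 4
169: h=1, probe 1,2,5 → slot 5
Table: [_, 715, 505, _, 830, 169, _]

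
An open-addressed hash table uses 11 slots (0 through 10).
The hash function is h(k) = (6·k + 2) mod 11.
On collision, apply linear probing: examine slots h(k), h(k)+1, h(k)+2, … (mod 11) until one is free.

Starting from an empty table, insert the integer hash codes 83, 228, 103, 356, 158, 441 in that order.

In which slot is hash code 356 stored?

83 hashes to 5; slot 5 is free -> place at 5.
228 hashes to 6; slot 6 is free -> place at 6.
103 hashes to 4; slot 4 is free -> place at 4.
356 hashes to 4; 4,5,6 taken -> place at 7.
158 hashes to 4; 4,5,6,7 taken -> place at 8.
441 hashes to 8; 8 taken -> place at 9.
Table: [—, —, —, —, 103, 83, 228, 356, 158, 441, —]

7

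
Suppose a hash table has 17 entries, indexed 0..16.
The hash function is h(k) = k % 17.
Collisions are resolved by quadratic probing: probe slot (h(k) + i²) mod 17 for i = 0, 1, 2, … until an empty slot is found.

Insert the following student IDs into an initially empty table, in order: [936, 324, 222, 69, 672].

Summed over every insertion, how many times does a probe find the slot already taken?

936 hashes to 1; slot 1 is free → place at 1.
324 hashes to 1; 1 taken → place at 2.
222 hashes to 1; 1,2 taken → place at 5.
69 hashes to 1; 1,2,5 taken → place at 10.
672 hashes to 9; slot 9 is free → place at 9.
Table: [∅, 936, 324, ∅, ∅, 222, ∅, ∅, ∅, 672, 69, ∅, ∅, ∅, ∅, ∅, ∅]

6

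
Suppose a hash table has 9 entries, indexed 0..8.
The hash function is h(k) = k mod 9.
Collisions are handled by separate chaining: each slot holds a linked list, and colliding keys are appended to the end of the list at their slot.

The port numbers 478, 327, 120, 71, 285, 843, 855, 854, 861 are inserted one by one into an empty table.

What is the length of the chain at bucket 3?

2

Insert 478: h=1, bucket 1 empty → new chain.
Insert 327: h=3, bucket 3 empty → new chain.
Insert 120: h=3, bucket 3 nonempty → append to chain.
Insert 71: h=8, bucket 8 empty → new chain.
Insert 285: h=6, bucket 6 empty → new chain.
Insert 843: h=6, bucket 6 nonempty → append to chain.
Insert 855: h=0, bucket 0 empty → new chain.
Insert 854: h=8, bucket 8 nonempty → append to chain.
Insert 861: h=6, bucket 6 nonempty → append to chain.
Final buckets:
0: 855
1: 478
2: -
3: 327 -> 120
4: -
5: -
6: 285 -> 843 -> 861
7: -
8: 71 -> 854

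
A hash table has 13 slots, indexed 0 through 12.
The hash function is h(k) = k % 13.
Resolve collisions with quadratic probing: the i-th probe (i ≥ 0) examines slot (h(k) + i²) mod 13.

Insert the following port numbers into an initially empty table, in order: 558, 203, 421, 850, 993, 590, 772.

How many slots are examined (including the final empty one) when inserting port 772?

6

558: h=12 → slot 12
203: h=8 → slot 8
421: h=5 → slot 5
850: h=5, probe 5,6 → slot 6
993: h=5, probe 5,6,9 → slot 9
590: h=5, probe 5,6,9,1 → slot 1
772: h=5, probe 5,6,9,1,8,4 → slot 4
Table: [∅, 590, ∅, ∅, 772, 421, 850, ∅, 203, 993, ∅, ∅, 558]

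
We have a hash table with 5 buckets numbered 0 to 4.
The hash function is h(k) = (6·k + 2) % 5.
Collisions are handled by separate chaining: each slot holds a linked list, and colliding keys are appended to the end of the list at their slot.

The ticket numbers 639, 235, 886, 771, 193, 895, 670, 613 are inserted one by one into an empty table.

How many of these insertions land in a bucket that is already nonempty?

Insert 639: h=1, bucket 1 empty → new chain.
Insert 235: h=2, bucket 2 empty → new chain.
Insert 886: h=3, bucket 3 empty → new chain.
Insert 771: h=3, bucket 3 nonempty → append to chain.
Insert 193: h=0, bucket 0 empty → new chain.
Insert 895: h=2, bucket 2 nonempty → append to chain.
Insert 670: h=2, bucket 2 nonempty → append to chain.
Insert 613: h=0, bucket 0 nonempty → append to chain.
Final buckets:
0: 193 -> 613
1: 639
2: 235 -> 895 -> 670
3: 886 -> 771
4: —

4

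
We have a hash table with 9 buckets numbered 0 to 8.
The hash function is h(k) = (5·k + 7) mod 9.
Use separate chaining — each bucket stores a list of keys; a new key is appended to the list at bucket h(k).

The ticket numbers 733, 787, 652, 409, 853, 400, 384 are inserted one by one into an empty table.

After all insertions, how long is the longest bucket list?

5

Insert 733: h=0, bucket 0 empty -> new chain.
Insert 787: h=0, bucket 0 nonempty -> append to chain.
Insert 652: h=0, bucket 0 nonempty -> append to chain.
Insert 409: h=0, bucket 0 nonempty -> append to chain.
Insert 853: h=6, bucket 6 empty -> new chain.
Insert 400: h=0, bucket 0 nonempty -> append to chain.
Insert 384: h=1, bucket 1 empty -> new chain.
Final buckets:
0: 733 -> 787 -> 652 -> 409 -> 400
1: 384
2: -
3: -
4: -
5: -
6: 853
7: -
8: -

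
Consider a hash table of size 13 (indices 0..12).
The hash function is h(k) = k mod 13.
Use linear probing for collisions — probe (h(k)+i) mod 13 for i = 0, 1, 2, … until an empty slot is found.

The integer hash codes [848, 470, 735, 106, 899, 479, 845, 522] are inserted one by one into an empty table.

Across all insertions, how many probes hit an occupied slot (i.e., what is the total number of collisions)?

848 hashes to 3; slot 3 is free => place at 3.
470 hashes to 2; slot 2 is free => place at 2.
735 hashes to 7; slot 7 is free => place at 7.
106 hashes to 2; 2,3 taken => place at 4.
899 hashes to 2; 2,3,4 taken => place at 5.
479 hashes to 11; slot 11 is free => place at 11.
845 hashes to 0; slot 0 is free => place at 0.
522 hashes to 2; 2,3,4,5 taken => place at 6.
Table: [845, ., 470, 848, 106, 899, 522, 735, ., ., ., 479, .]

9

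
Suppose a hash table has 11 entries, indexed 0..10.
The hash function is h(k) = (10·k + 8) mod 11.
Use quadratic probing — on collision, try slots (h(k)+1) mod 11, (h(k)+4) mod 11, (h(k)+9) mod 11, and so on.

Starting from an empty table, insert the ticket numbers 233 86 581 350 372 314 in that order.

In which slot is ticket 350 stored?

3

233: h=6 → slot 6
86: h=10 → slot 10
581: h=10, probe 10,0 → slot 0
350: h=10, probe 10,0,3 → slot 3
372: h=10, probe 10,0,3,8 → slot 8
314: h=2 → slot 2
Table: [581, ., 314, 350, ., ., 233, ., 372, ., 86]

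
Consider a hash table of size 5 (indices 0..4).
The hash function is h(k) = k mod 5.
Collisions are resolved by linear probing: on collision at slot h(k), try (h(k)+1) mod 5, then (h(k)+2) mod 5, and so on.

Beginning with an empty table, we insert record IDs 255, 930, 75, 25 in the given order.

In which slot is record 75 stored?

Insert 255: h=0, slot 0 empty -> index 0.
Insert 930: h=0, slot 0 occupied -> index 1.
Insert 75: h=0, slots 0,1 occupied -> index 2.
Insert 25: h=0, slots 0,1,2 occupied -> index 3.
Table: [255, 930, 75, 25, .]

2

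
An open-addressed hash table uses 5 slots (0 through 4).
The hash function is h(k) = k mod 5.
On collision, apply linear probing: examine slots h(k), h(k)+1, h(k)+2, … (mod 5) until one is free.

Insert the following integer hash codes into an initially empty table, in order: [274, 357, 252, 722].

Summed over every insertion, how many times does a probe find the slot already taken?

Insert 274: h=4, slot 4 empty -> index 4.
Insert 357: h=2, slot 2 empty -> index 2.
Insert 252: h=2, slot 2 occupied -> index 3.
Insert 722: h=2, slots 2,3,4 occupied -> index 0.
Table: [722, _, 357, 252, 274]

4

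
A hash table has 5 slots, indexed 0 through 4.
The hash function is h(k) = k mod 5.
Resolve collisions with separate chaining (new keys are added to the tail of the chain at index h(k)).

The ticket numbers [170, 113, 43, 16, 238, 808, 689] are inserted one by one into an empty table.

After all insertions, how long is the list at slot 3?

4

170 -> bucket 0
113 -> bucket 3
43 -> bucket 3 (collision)
16 -> bucket 1
238 -> bucket 3 (collision)
808 -> bucket 3 (collision)
689 -> bucket 4
Final buckets:
0: 170
1: 16
2: ∅
3: 113 -> 43 -> 238 -> 808
4: 689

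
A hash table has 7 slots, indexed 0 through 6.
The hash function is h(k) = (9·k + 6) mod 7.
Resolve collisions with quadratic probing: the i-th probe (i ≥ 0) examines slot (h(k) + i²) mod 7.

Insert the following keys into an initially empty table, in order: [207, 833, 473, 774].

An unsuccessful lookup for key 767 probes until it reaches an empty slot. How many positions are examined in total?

4

207: h=0 => slot 0
833: h=6 => slot 6
473: h=0, probe 0,1 => slot 1
774: h=0, probe 0,1,4 => slot 4
Table: [207, 473, —, —, 774, —, 833]
Lookup 767: h=0, probe 0,1,4,2 → slot 2 empty, not found.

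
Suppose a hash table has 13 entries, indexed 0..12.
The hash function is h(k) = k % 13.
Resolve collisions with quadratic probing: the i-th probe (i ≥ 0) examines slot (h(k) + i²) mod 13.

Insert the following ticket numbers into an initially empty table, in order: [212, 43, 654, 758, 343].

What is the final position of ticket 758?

212 hashes to 4; slot 4 is free => place at 4.
43 hashes to 4; 4 taken => place at 5.
654 hashes to 4; 4,5 taken => place at 8.
758 hashes to 4; 4,5,8 taken => place at 0.
343 hashes to 5; 5 taken => place at 6.
Table: [758, ., ., ., 212, 43, 343, ., 654, ., ., ., .]

0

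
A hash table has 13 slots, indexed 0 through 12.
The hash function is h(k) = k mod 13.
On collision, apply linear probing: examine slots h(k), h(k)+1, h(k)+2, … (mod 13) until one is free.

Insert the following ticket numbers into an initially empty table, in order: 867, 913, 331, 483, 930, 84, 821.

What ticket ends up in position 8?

84

867 hashes to 9; slot 9 is free => place at 9.
913 hashes to 3; slot 3 is free => place at 3.
331 hashes to 6; slot 6 is free => place at 6.
483 hashes to 2; slot 2 is free => place at 2.
930 hashes to 7; slot 7 is free => place at 7.
84 hashes to 6; 6,7 taken => place at 8.
821 hashes to 2; 2,3 taken => place at 4.
Table: [_, _, 483, 913, 821, _, 331, 930, 84, 867, _, _, _]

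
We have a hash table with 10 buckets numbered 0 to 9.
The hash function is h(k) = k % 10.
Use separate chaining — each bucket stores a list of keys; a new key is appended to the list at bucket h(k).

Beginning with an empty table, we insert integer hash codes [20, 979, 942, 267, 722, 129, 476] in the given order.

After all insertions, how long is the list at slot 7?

1

Insert 20: h=0, bucket 0 empty → new chain.
Insert 979: h=9, bucket 9 empty → new chain.
Insert 942: h=2, bucket 2 empty → new chain.
Insert 267: h=7, bucket 7 empty → new chain.
Insert 722: h=2, bucket 2 nonempty → append to chain.
Insert 129: h=9, bucket 9 nonempty → append to chain.
Insert 476: h=6, bucket 6 empty → new chain.
Final buckets:
0: 20
1: -
2: 942 -> 722
3: -
4: -
5: -
6: 476
7: 267
8: -
9: 979 -> 129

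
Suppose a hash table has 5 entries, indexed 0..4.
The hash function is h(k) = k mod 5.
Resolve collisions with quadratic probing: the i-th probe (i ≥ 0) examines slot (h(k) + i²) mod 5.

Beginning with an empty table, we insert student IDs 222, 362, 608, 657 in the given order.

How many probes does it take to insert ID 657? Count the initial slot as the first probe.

222 hashes to 2; slot 2 is free → place at 2.
362 hashes to 2; 2 taken → place at 3.
608 hashes to 3; 3 taken → place at 4.
657 hashes to 2; 2,3 taken → place at 1.
Table: [∅, 657, 222, 362, 608]

3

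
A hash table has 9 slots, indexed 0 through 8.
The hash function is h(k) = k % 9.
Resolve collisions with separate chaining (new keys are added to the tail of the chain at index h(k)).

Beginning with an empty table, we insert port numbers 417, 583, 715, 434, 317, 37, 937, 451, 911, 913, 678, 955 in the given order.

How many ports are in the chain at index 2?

Insert 417: h=3, bucket 3 empty -> new chain.
Insert 583: h=7, bucket 7 empty -> new chain.
Insert 715: h=4, bucket 4 empty -> new chain.
Insert 434: h=2, bucket 2 empty -> new chain.
Insert 317: h=2, bucket 2 nonempty -> append to chain.
Insert 37: h=1, bucket 1 empty -> new chain.
Insert 937: h=1, bucket 1 nonempty -> append to chain.
Insert 451: h=1, bucket 1 nonempty -> append to chain.
Insert 911: h=2, bucket 2 nonempty -> append to chain.
Insert 913: h=4, bucket 4 nonempty -> append to chain.
Insert 678: h=3, bucket 3 nonempty -> append to chain.
Insert 955: h=1, bucket 1 nonempty -> append to chain.
Final buckets:
0: —
1: 37 -> 937 -> 451 -> 955
2: 434 -> 317 -> 911
3: 417 -> 678
4: 715 -> 913
5: —
6: —
7: 583
8: —

3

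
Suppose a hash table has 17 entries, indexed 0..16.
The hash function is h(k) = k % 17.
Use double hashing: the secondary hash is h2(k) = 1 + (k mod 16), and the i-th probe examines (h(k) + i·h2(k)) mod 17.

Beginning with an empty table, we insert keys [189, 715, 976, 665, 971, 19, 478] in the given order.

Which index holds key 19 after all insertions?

6

189 hashes to 2; slot 2 is free → place at 2.
715 hashes to 1; slot 1 is free → place at 1.
976 hashes to 7; slot 7 is free → place at 7.
665 hashes to 2, h2=10; 2 taken → place at 12.
971 hashes to 2, h2=12; 2 taken → place at 14.
19 hashes to 2, h2=4; 2 taken → place at 6.
478 hashes to 2, h2=15; 2 taken → place at 0.
Table: [478, 715, 189, _, _, _, 19, 976, _, _, _, _, 665, _, 971, _, _]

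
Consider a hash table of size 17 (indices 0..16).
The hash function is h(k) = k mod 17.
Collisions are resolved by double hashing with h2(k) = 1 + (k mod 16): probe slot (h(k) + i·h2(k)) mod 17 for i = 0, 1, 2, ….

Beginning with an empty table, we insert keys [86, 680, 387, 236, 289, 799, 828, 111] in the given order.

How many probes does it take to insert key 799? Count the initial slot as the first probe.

2

Insert 86: h=1, slot 1 empty => index 1.
Insert 680: h=0, slot 0 empty => index 0.
Insert 387: h=13, slot 13 empty => index 13.
Insert 236: h=15, slot 15 empty => index 15.
Insert 289: h=0, h2=2, slot 0 occupied => index 2.
Insert 799: h=0, h2=16, slot 0 occupied => index 16.
Insert 828: h=12, slot 12 empty => index 12.
Insert 111: h=9, slot 9 empty => index 9.
Table: [680, 86, 289, ., ., ., ., ., ., 111, ., ., 828, 387, ., 236, 799]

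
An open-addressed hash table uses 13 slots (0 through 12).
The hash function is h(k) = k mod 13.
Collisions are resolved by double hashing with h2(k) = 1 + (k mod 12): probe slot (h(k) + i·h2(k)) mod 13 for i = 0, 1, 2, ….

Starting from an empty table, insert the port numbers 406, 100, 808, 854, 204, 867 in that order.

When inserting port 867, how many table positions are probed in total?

2

406 hashes to 3; slot 3 is free → place at 3.
100 hashes to 9; slot 9 is free → place at 9.
808 hashes to 2; slot 2 is free → place at 2.
854 hashes to 9, h2=3; 9 taken → place at 12.
204 hashes to 9, h2=1; 9 taken → place at 10.
867 hashes to 9, h2=4; 9 taken → place at 0.
Table: [867, -, 808, 406, -, -, -, -, -, 100, 204, -, 854]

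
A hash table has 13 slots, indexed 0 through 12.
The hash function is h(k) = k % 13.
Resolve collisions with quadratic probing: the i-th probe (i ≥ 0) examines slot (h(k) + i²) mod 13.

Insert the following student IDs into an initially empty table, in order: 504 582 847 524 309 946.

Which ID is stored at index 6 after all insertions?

Insert 504: h=10, slot 10 empty -> index 10.
Insert 582: h=10, slot 10 occupied -> index 11.
Insert 847: h=2, slot 2 empty -> index 2.
Insert 524: h=4, slot 4 empty -> index 4.
Insert 309: h=10, slots 10,11 occupied -> index 1.
Insert 946: h=10, slots 10,11,1 occupied -> index 6.
Table: [—, 309, 847, —, 524, —, 946, —, —, —, 504, 582, —]

946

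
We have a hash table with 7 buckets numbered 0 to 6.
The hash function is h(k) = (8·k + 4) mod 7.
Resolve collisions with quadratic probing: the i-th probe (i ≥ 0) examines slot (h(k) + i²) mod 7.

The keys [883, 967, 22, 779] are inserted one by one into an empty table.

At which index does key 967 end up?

883: h=5 -> slot 5
967: h=5, probe 5,6 -> slot 6
22: h=5, probe 5,6,2 -> slot 2
779: h=6, probe 6,0 -> slot 0
Table: [779, _, 22, _, _, 883, 967]

6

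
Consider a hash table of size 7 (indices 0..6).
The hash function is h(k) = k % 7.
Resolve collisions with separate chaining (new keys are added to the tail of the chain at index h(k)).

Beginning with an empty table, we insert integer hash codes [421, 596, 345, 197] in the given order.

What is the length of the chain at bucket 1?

421 -> bucket 1
596 -> bucket 1 (collision)
345 -> bucket 2
197 -> bucket 1 (collision)
Final buckets:
0: _
1: 421 -> 596 -> 197
2: 345
3: _
4: _
5: _
6: _

3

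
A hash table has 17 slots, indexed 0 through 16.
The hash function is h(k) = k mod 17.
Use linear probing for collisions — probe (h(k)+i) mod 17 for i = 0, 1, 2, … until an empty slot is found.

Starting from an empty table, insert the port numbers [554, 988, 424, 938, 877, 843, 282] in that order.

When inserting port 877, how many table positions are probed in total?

Insert 554: h=10, slot 10 empty -> index 10.
Insert 988: h=2, slot 2 empty -> index 2.
Insert 424: h=16, slot 16 empty -> index 16.
Insert 938: h=3, slot 3 empty -> index 3.
Insert 877: h=10, slot 10 occupied -> index 11.
Insert 843: h=10, slots 10,11 occupied -> index 12.
Insert 282: h=10, slots 10,11,12 occupied -> index 13.
Table: [—, —, 988, 938, —, —, —, —, —, —, 554, 877, 843, 282, —, —, 424]

2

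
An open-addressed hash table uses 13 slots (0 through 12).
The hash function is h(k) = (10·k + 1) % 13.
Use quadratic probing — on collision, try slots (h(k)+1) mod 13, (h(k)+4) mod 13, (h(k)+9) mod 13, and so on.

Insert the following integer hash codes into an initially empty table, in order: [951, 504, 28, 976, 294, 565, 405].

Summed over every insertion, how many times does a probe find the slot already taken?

5

Insert 951: h=8, slot 8 empty -> index 8.
Insert 504: h=10, slot 10 empty -> index 10.
Insert 28: h=8, slot 8 occupied -> index 9.
Insert 976: h=11, slot 11 empty -> index 11.
Insert 294: h=3, slot 3 empty -> index 3.
Insert 565: h=9, slots 9,10 occupied -> index 0.
Insert 405: h=8, slots 8,9 occupied -> index 12.
Table: [565, —, —, 294, —, —, —, —, 951, 28, 504, 976, 405]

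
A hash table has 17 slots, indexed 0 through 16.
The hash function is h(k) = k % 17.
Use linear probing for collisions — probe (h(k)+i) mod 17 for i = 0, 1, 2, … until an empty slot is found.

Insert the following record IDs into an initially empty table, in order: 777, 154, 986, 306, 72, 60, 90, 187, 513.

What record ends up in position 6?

513

777: h=12 -> slot 12
154: h=1 -> slot 1
986: h=0 -> slot 0
306: h=0, probe 0,1,2 -> slot 2
72: h=4 -> slot 4
60: h=9 -> slot 9
90: h=5 -> slot 5
187: h=0, probe 0,1,2,3 -> slot 3
513: h=3, probe 3,4,5,6 -> slot 6
Table: [986, 154, 306, 187, 72, 90, 513, —, —, 60, —, —, 777, —, —, —, —]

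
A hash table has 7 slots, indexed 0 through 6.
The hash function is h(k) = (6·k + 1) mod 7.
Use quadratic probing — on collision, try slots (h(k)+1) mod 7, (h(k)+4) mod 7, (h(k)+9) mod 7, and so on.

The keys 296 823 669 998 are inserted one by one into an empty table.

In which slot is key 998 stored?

1

296: h=6 → slot 6
823: h=4 → slot 4
669: h=4, probe 4,5 → slot 5
998: h=4, probe 4,5,1 → slot 1
Table: [∅, 998, ∅, ∅, 823, 669, 296]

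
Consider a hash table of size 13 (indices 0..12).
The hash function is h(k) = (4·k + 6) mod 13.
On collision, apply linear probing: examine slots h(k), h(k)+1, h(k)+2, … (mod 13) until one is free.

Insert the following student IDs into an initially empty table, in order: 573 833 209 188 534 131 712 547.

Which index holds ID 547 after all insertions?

2

573 hashes to 10; slot 10 is free → place at 10.
833 hashes to 10; 10 taken → place at 11.
209 hashes to 10; 10,11 taken → place at 12.
188 hashes to 4; slot 4 is free → place at 4.
534 hashes to 10; 10,11,12 taken → place at 0.
131 hashes to 10; 10,11,12,0 taken → place at 1.
712 hashes to 7; slot 7 is free → place at 7.
547 hashes to 10; 10,11,12,0,1 taken → place at 2.
Table: [534, 131, 547, -, 188, -, -, 712, -, -, 573, 833, 209]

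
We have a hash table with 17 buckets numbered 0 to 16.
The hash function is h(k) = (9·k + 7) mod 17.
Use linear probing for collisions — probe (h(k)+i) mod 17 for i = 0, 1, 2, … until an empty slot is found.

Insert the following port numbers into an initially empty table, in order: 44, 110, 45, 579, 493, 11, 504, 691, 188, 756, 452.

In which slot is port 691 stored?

8

44 hashes to 12; slot 12 is free => place at 12.
110 hashes to 11; slot 11 is free => place at 11.
45 hashes to 4; slot 4 is free => place at 4.
579 hashes to 16; slot 16 is free => place at 16.
493 hashes to 7; slot 7 is free => place at 7.
11 hashes to 4; 4 taken => place at 5.
504 hashes to 4; 4,5 taken => place at 6.
691 hashes to 4; 4,5,6,7 taken => place at 8.
188 hashes to 16; 16 taken => place at 0.
756 hashes to 11; 11,12 taken => place at 13.
452 hashes to 12; 12,13 taken => place at 14.
Table: [188, ∅, ∅, ∅, 45, 11, 504, 493, 691, ∅, ∅, 110, 44, 756, 452, ∅, 579]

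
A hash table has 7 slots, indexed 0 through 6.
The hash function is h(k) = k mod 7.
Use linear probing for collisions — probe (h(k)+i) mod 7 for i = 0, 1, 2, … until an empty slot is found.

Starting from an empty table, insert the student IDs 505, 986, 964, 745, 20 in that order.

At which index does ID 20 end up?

0

Insert 505: h=1, slot 1 empty → index 1.
Insert 986: h=6, slot 6 empty → index 6.
Insert 964: h=5, slot 5 empty → index 5.
Insert 745: h=3, slot 3 empty → index 3.
Insert 20: h=6, slot 6 occupied → index 0.
Table: [20, 505, —, 745, —, 964, 986]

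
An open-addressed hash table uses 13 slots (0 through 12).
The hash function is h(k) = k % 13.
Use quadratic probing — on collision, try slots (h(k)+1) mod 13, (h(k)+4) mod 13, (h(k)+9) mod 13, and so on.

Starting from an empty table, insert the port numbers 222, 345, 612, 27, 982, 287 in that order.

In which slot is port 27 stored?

5

Insert 222: h=1, slot 1 empty → index 1.
Insert 345: h=7, slot 7 empty → index 7.
Insert 612: h=1, slot 1 occupied → index 2.
Insert 27: h=1, slots 1,2 occupied → index 5.
Insert 982: h=7, slot 7 occupied → index 8.
Insert 287: h=1, slots 1,2,5 occupied → index 10.
Table: [∅, 222, 612, ∅, ∅, 27, ∅, 345, 982, ∅, 287, ∅, ∅]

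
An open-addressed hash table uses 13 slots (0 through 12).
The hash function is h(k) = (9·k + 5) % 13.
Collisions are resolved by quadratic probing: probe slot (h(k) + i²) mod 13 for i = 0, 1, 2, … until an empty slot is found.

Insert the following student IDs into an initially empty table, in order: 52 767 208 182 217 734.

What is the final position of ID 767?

Insert 52: h=5, slot 5 empty → index 5.
Insert 767: h=5, slot 5 occupied → index 6.
Insert 208: h=5, slots 5,6 occupied → index 9.
Insert 182: h=5, slots 5,6,9 occupied → index 1.
Insert 217: h=8, slot 8 empty → index 8.
Insert 734: h=7, slot 7 empty → index 7.
Table: [., 182, ., ., ., 52, 767, 734, 217, 208, ., ., .]

6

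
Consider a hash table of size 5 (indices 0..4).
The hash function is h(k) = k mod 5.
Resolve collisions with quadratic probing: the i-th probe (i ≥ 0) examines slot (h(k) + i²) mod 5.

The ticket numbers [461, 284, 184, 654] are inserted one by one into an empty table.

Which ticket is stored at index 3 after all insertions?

654

Insert 461: h=1, slot 1 empty -> index 1.
Insert 284: h=4, slot 4 empty -> index 4.
Insert 184: h=4, slot 4 occupied -> index 0.
Insert 654: h=4, slots 4,0 occupied -> index 3.
Table: [184, 461, ., 654, 284]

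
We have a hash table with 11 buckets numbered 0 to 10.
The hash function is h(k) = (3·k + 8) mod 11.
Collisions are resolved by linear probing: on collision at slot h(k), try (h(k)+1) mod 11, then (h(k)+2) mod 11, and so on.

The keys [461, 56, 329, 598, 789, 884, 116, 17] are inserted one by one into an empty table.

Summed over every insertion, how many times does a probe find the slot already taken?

461 hashes to 5; slot 5 is free → place at 5.
56 hashes to 0; slot 0 is free → place at 0.
329 hashes to 5; 5 taken → place at 6.
598 hashes to 9; slot 9 is free → place at 9.
789 hashes to 10; slot 10 is free → place at 10.
884 hashes to 9; 9,10,0 taken → place at 1.
116 hashes to 4; slot 4 is free → place at 4.
17 hashes to 4; 4,5,6 taken → place at 7.
Table: [56, 884, —, —, 116, 461, 329, 17, —, 598, 789]

7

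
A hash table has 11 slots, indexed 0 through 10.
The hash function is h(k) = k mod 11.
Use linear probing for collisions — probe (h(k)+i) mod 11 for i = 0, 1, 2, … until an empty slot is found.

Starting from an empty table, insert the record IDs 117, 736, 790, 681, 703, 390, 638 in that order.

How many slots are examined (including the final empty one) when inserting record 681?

2

117: h=7 -> slot 7
736: h=10 -> slot 10
790: h=9 -> slot 9
681: h=10, probe 10,0 -> slot 0
703: h=10, probe 10,0,1 -> slot 1
390: h=5 -> slot 5
638: h=0, probe 0,1,2 -> slot 2
Table: [681, 703, 638, -, -, 390, -, 117, -, 790, 736]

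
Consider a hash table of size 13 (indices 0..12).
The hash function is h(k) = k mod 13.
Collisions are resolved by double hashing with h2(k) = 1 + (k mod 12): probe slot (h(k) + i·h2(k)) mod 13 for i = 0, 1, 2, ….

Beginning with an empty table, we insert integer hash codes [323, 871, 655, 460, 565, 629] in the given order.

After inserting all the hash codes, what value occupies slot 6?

565

323: h=11 → slot 11
871: h=0 → slot 0
655: h=5 → slot 5
460: h=5, h2=5, probe 5,10 → slot 10
565: h=6 → slot 6
629: h=5, h2=6, probe 5,11,4 → slot 4
Table: [871, -, -, -, 629, 655, 565, -, -, -, 460, 323, -]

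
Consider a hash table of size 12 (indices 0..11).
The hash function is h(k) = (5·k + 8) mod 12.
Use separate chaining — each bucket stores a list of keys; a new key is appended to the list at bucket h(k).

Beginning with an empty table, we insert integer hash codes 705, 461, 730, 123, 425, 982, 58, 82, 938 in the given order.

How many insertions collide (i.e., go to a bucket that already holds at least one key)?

705 → bucket 5
461 → bucket 9
730 → bucket 10
123 → bucket 11
425 → bucket 9 (collision)
982 → bucket 10 (collision)
58 → bucket 10 (collision)
82 → bucket 10 (collision)
938 → bucket 6
Final buckets:
0: _
1: _
2: _
3: _
4: _
5: 705
6: 938
7: _
8: _
9: 461 -> 425
10: 730 -> 982 -> 58 -> 82
11: 123

4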